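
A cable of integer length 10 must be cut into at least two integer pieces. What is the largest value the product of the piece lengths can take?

Fill m[k] for k=2..10: at each k try every first piece i and multiply by the better of (k−i) uncut or m[k−i].
m[2] = 1·max(1,0) = 1·1 = 1
m[3] = 1·max(2,1) = 1·2 = 2
m[4] = 2·max(2,1) = 2·2 = 4
m[5] = 2·max(3,2) = 2·3 = 6
m[6] = 3·max(3,2) = 3·3 = 9
m[7] = 2·max(5,6) = 2·6 = 12
m[8] = 2·max(6,9) = 2·9 = 18
m[9] = 3·max(6,9) = 3·9 = 27
m[10] = 2·max(8,18) = 2·18 = 36
One optimal split: 3 + 3 + 2 + 2; product 3·3·2·2 = 36.

36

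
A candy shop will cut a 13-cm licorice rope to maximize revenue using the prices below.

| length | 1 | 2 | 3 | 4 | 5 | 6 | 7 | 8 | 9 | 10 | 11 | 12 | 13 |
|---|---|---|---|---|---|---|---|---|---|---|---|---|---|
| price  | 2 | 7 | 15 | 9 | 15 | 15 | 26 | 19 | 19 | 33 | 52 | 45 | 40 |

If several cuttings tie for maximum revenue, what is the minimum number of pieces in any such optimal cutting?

Consider every possible first cut. r[k] is the best of p[i]+r[k−i] over all sellable i≤k.
r[1] = 2
r[2] = 7
r[3] = 15
r[4] = 17  (first piece 1, then r[3]=15)
r[5] = 22  (first piece 2, then r[3]=15)
r[6] = 30  (first piece 3, then r[3]=15)
r[7] = 32  (first piece 1, then r[6]=30)
r[8] = 37  (first piece 2, then r[6]=30)
r[9] = 45  (first piece 3, then r[6]=30)
r[10] = 47  (first piece 1, then r[9]=45)
r[11] = 52  (first piece 2, then r[9]=45)
r[12] = 60  (first piece 3, then r[9]=45)
r[13] = 62  (first piece 1, then r[12]=60)
Maximum revenue is ¢62.
Now minimize piece count subject to staying optimal: for each k, pieces[k] = 1 + min over i with p[i]+r[k−i]=r[k] of pieces[k−i].
pieces[10] = 4
pieces[11] = 1
pieces[12] = 4
pieces[13] = 5

5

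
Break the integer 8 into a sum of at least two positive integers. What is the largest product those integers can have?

Let f[k] be the best product for length k (with at least one cut). For each first piece i, the rest contributes max(k−i, f[k−i]).
f[2] = 1·max(1,0) = 1·1 = 1
f[3] = max(1·2, 2·1) = 2
f[4] = max(1·3, 2·2, 3·1) = 4
f[5] = max(1·4, 2·3, 3·2, 4·1) = 6
f[6] = max(1·6, 2·4, 3·3, 4·2, 5·1) = 9
f[7] = max(1·9, 2·6, 3·4, 4·3, 5·2, 6·1) = 12
f[8] = max(1·12, 2·9, 3·6, …, 6·2, 7·1) = 18
One optimal split: 3 + 3 + 2; product 3·3·2 = 18.

18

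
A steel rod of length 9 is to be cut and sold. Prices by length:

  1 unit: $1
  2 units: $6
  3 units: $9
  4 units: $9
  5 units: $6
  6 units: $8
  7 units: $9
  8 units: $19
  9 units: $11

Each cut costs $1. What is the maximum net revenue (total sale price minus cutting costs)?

25

Let v[k] be the best obtainable value from length k. For each k, try every first piece i and keep the best of price[i] + v[k−i] minus the 1 cut fee when i<k.
v[1] = 1
v[2] = 6
v[3] = 9
v[4] = 11  (first piece 2, then v[2]=6)
v[5] = 14  (first piece 2, then v[3]=9)
v[6] = 17  (first piece 3, then v[3]=9)
v[7] = 19  (first piece 2, then v[5]=14)
v[8] = 22  (first piece 2, then v[6]=17)
v[9] = 25  (first piece 3, then v[6]=17)
One optimal plan: pieces 3 + 3 + 3 (2 cuts) → $27 − $2 = $25.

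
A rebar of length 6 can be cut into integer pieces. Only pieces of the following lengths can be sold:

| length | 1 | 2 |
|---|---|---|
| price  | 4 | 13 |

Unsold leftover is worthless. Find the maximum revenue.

39

Build r[k] bottom-up: r[k] = max over allowed piece i of (p[i] + r[k−i]).
r[1] = 4
r[2] = 13
r[3] = 17  (first piece 1, then r[2]=13)
r[4] = 26  (first piece 2, then r[2]=13)
r[5] = 30  (first piece 1, then r[4]=26)
r[6] = 39  (first piece 2, then r[4]=26)
One optimal cutting: 2 + 2 + 2 → ₹39.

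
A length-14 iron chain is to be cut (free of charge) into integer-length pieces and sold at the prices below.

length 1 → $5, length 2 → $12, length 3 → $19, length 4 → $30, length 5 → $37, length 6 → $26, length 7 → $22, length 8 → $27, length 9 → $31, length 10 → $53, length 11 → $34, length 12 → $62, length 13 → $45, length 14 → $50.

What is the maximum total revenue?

Consider every possible first cut. best[k] is the best of p[i]+best[k−i] over all sellable i≤k.
best[1] = 5
best[2] = 12
best[3] = 19
best[4] = 30
best[5] = 37
best[6] = 42  (first piece 1, then best[5]=37)
best[7] = 49  (first piece 2, then best[5]=37)
best[8] = 60  (first piece 4, then best[4]=30)
best[9] = 67  (first piece 4, then best[5]=37)
best[10] = 74  (first piece 5, then best[5]=37)
best[11] = 79  (first piece 1, then best[10]=74)
best[12] = 90  (first piece 4, then best[8]=60)
best[13] = 97  (first piece 4, then best[9]=67)
best[14] = 104  (first piece 4, then best[10]=74)
One optimal cutting: 5 + 5 + 4 → $37 + $37 + $30 = $104.

104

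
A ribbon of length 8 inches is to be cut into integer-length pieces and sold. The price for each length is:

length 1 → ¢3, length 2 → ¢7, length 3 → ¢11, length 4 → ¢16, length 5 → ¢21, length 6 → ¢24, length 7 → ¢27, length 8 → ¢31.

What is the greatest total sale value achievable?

32

Build R[k] bottom-up: R[k] = max over allowed piece i of (p[i] + R[k−i]).
R[1] = 3
R[2] = max(3+3, 7+0) = 7
R[3] = max(3+7, 7+3, 11+0) = 11
R[4] = max(3+11, 7+7, 11+3, 16+0) = 16
R[5] = max(3+16, 7+11, 11+7, 16+3, 21+0) = 21
R[6] = max(3+21, 7+16, 11+11, 16+7, 21+3, 24+0) = 24
R[7] = max(3+24, 7+21, 11+16, …, 24+3, 27+0) = 28
R[8] = max(3+28, 7+24, 11+21, …, 27+3, 31+0) = 32
One optimal cutting: 5 + 3 → ¢21 + ¢11 = ¢32.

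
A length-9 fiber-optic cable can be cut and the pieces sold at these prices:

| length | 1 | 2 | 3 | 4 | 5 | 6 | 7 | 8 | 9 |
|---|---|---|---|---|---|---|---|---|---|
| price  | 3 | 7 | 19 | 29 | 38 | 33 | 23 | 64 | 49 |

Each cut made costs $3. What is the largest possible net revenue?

Build net[k] bottom-up: net[k] = max over allowed piece i of (p[i] + net[k−i]) − 3 per cut.
net[1] = 3
net[2] = 7
net[3] = 19
net[4] = 29
net[5] = 38
net[6] = 38  (first piece 1, then net[5]=38)
net[7] = 45  (first piece 3, then net[4]=29)
net[8] = 64
net[9] = 64  (first piece 1, then net[8]=64)
One optimal plan: pieces 8 + 1 (1 cut) → $67 − $3 = $64.

64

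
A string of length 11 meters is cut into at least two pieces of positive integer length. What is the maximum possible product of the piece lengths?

54

Fill prod[k] for k=2..11: at each k try every first piece i and multiply by the better of (k−i) uncut or prod[k−i].
prod[2] = 1·max(1,0) = 1·1 = 1
prod[3] = max(1·2, 2·1) = 2
prod[4] = max(1·3, 2·2, 3·1) = 4
prod[5] = max(1·4, 2·3, 3·2, 4·1) = 6
prod[6] = max(1·6, 2·4, 3·3, 4·2, 5·1) = 9
prod[7] = max(1·9, 2·6, 3·4, 4·3, 5·2, 6·1) = 12
prod[8] = max(1·12, 2·9, 3·6, …, 6·2, 7·1) = 18
prod[9] = max(1·18, 2·12, 3·9, …, 7·2, 8·1) = 27
prod[10] = max(1·27, 2·18, 3·12, …, 8·2, 9·1) = 36
prod[11] = max(1·36, 2·27, 3·18, …, 9·2, 10·1) = 54
One optimal split: 3 + 3 + 3 + 2; product 3·3·3·2 = 54.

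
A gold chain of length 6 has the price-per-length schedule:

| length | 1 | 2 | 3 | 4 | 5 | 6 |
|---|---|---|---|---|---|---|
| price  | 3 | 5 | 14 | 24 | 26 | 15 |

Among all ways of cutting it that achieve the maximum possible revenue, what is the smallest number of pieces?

3

Build r[k] bottom-up: r[k] = max over allowed piece i of (p[i] + r[k−i]).
r[1] = 3
r[2] = max(3+3, 5+0) = 6
r[3] = max(3+6, 5+3, 14+0) = 14
r[4] = max(3+14, 5+6, 14+3, 24+0) = 24
r[5] = max(3+24, 5+14, 14+6, 24+3, 26+0) = 27
r[6] = max(3+27, 5+24, 14+14, 24+6, 26+3, 15+0) = 30
Maximum revenue is $30.
Now minimize piece count subject to staying optimal: for each k, pieces[k] = 1 + min over i with p[i]+r[k−i]=r[k] of pieces[k−i].
pieces[3] = 1
pieces[4] = 1
pieces[5] = 2
pieces[6] = 3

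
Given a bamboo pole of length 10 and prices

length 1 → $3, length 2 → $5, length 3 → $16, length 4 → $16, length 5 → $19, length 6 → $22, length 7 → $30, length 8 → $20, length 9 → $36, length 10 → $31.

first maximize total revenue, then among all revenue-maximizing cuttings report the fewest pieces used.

4

Build r[k] bottom-up: r[k] = max over allowed piece i of (p[i] + r[k−i]).
r[1] = 3
r[2] = max(3+3, 5+0) = 6
r[3] = max(3+6, 5+3, 16+0) = 16
r[4] = max(3+16, 5+6, 16+3, 16+0) = 19
r[5] = max(3+19, 5+16, 16+6, 16+3, 19+0) = 22
r[6] = max(3+22, 5+19, 16+16, 16+6, 19+3, 22+0) = 32
r[7] = max(3+32, 5+22, 16+19, …, 22+3, 30+0) = 35
r[8] = max(3+35, 5+32, 16+22, …, 30+3, 20+0) = 38
r[9] = max(3+38, 5+35, 16+32, …, 20+3, 36+0) = 48
r[10] = max(3+48, 5+38, 16+35, …, 36+3, 31+0) = 51
Maximum revenue is $51.
Now minimize piece count subject to staying optimal: for each k, pieces[k] = 1 + min over i with p[i]+r[k−i]=r[k] of pieces[k−i].
pieces[7] = 3
pieces[8] = 4
pieces[9] = 3
pieces[10] = 4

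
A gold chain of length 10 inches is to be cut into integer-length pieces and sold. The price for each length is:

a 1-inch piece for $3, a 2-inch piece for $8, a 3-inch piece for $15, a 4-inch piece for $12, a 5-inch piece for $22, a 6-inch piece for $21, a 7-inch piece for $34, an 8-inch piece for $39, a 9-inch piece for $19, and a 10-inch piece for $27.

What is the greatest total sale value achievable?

49

Consider every possible first cut. r[k] is the best of p[i]+r[k−i] over all sellable i≤k.
r[1] = 3
r[2] = max(3+3, 8+0) = 8
r[3] = max(3+8, 8+3, 15+0) = 15
r[4] = max(3+15, 8+8, 15+3, 12+0) = 18
r[5] = max(3+18, 8+15, 15+8, 12+3, 22+0) = 23
r[6] = max(3+23, 8+18, 15+15, 12+8, 22+3, 21+0) = 30
r[7] = max(3+30, 8+23, 15+18, …, 21+3, 34+0) = 34
r[8] = max(3+34, 8+30, 15+23, …, 34+3, 39+0) = 39
r[9] = max(3+39, 8+34, 15+30, …, 39+3, 19+0) = 45
r[10] = max(3+45, 8+39, 15+34, …, 19+3, 27+0) = 49
One optimal cutting: 7 + 3 → $34 + $15 = $49.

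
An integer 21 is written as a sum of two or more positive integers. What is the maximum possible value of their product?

Fill m[k] for k=2..21: at each k try every first piece i and multiply by the better of (k−i) uncut or m[k−i].
m[2] = 1×max(1,0) = 1×1 = 1
m[3] = 1×max(2,1) = 1×2 = 2
m[4] = 2×max(2,1) = 2×2 = 4
m[5] = 2×max(3,2) = 2×3 = 6
m[6] = 3×max(3,2) = 3×3 = 9
m[7] = 2×max(5,6) = 2×6 = 12
m[8] = 2×max(6,9) = 2×9 = 18
m[9] = 3×max(6,9) = 3×9 = 27
m[10] = 2×max(8,18) = 2×18 = 36
m[11] = 2×max(9,27) = 2×27 = 54
m[12] = 3×max(9,27) = 3×27 = 81
m[13] = 2×max(11,54) = 2×54 = 108
m[14] = 2×max(12,81) = 2×81 = 162
m[15] = 3×max(12,81) = 3×81 = 243
m[16] = 2×max(14,162) = 2×162 = 324
m[17] = 2×max(15,243) = 2×243 = 486
m[18] = 3×max(15,243) = 3×243 = 729
m[19] = 2×max(17,486) = 2×486 = 972
m[20] = 2×max(18,729) = 2×729 = 1458
m[21] = 3×max(18,729) = 3×729 = 2187
One optimal split: 3 + 3 + 3 + 3 + 3 + 3 + 3; product 3×3×3×3×3×3×3 = 2187.

2187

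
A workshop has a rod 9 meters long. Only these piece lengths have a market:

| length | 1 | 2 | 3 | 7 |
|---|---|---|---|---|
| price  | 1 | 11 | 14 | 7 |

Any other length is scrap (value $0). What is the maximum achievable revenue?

47

Consider every possible first cut. best[k] is the best of p[i]+best[k−i] over all sellable i≤k.
best[1] = 1
best[2] = max(1+1, 11+0) = 11
best[3] = max(1+11, 11+1, 14+0) = 14
best[4] = max(1+14, 11+11, 14+1) = 22
best[5] = max(1+22, 11+14, 14+11) = 25
best[6] = max(1+25, 11+22, 14+14) = 33
best[7] = max(1+33, 11+25, 14+22, 7+0) = 36
best[8] = max(1+36, 11+33, 14+25, 7+1) = 44
best[9] = max(1+44, 11+36, 14+33, 7+11) = 47
One optimal cutting: 3 + 2 + 2 + 2 → $47.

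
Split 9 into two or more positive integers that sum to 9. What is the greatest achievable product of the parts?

27

Let f[k] be the best product for length k (with at least one cut). For each first piece i, the rest contributes max(k−i, f[k−i]).
f[2] = 1×max(1,0) = 1×1 = 1
f[3] = 1×max(2,1) = 1×2 = 2
f[4] = 2×max(2,1) = 2×2 = 4
f[5] = 2×max(3,2) = 2×3 = 6
f[6] = 3×max(3,2) = 3×3 = 9
f[7] = 2×max(5,6) = 2×6 = 12
f[8] = 2×max(6,9) = 2×9 = 18
f[9] = 3×max(6,9) = 3×9 = 27
One optimal split: 3 + 3 + 3; product 3×3×3 = 27.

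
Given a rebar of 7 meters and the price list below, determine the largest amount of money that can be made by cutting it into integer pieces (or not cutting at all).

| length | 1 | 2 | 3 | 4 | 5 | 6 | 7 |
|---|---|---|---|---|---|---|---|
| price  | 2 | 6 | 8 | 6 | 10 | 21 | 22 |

Build R[k] bottom-up: R[k] = max over allowed piece i of (p[i] + R[k−i]).
R[1] = 2
R[2] = 6
R[3] = 8  (first piece 1, then R[2]=6)
R[4] = 12  (first piece 2, then R[2]=6)
R[5] = 14  (first piece 1, then R[4]=12)
R[6] = 21
R[7] = 23  (first piece 1, then R[6]=21)
One optimal cutting: 6 + 1 → ₹21 + ₹2 = ₹23.

23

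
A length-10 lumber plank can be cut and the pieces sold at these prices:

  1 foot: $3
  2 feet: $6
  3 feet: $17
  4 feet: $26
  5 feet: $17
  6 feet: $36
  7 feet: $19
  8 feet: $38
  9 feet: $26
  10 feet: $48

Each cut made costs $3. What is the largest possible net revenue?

Build v[k] bottom-up: v[k] = max over allowed piece i of (p[i] + v[k−i]) − 3 per cut.
v[1] = 3
v[2] = max(3+3-3, 6+0) = 6
v[3] = max(3+6-3, 6+3-3, 17+0) = 17
v[4] = max(3+17-3, 6+6-3, 17+3-3, 26+0) = 26
v[5] = max(3+26-3, 6+17-3, 17+6-3, 26+3-3, 17+0) = 26
v[6] = max(3+26-3, 6+26-3, 17+17-3, 26+6-3, 17+3-3, 36+0) = 36
v[7] = max(3+36-3, 6+26-3, 17+26-3, …, 36+3-3, 19+0) = 40
v[8] = max(3+40-3, 6+36-3, 17+26-3, …, 19+3-3, 38+0) = 49
v[9] = max(3+49-3, 6+40-3, 17+36-3, …, 38+3-3, 26+0) = 50
v[10] = max(3+50-3, 6+49-3, 17+40-3, …, 26+3-3, 48+0) = 59
One optimal plan: pieces 6 + 4 (1 cut) → $62 − $3 = $59.

59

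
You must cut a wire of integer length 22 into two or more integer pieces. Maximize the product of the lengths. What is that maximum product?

Define prod[k] = max over 1≤i<k of i · max(k−i, prod[k−i]); the inner max lets the remainder stay uncut if that's better.
prod[2] = 1·max(1,0) = 1·1 = 1
prod[3] = max(1·2, 2·1) = 2
prod[4] = max(1·3, 2·2, 3·1) = 4
prod[5] = max(1·4, 2·3, 3·2, 4·1) = 6
prod[6] = max(1·6, 2·4, 3·3, 4·2, 5·1) = 9
prod[7] = max(1·9, 2·6, 3·4, 4·3, 5·2, 6·1) = 12
prod[8] = max(1·12, 2·9, 3·6, …, 6·2, 7·1) = 18
prod[9] = max(1·18, 2·12, 3·9, …, 7·2, 8·1) = 27
prod[10] = max(1·27, 2·18, 3·12, …, 8·2, 9·1) = 36
prod[11] = max(1·36, 2·27, 3·18, …, 9·2, 10·1) = 54
prod[12] = max(1·54, 2·36, 3·27, …, 10·2, 11·1) = 81
prod[13] = max(1·81, 2·54, 3·36, …, 11·2, 12·1) = 108
prod[14] = max(1·108, 2·81, 3·54, …, 12·2, 13·1) = 162
prod[15] = max(1·162, 2·108, 3·81, …, 13·2, 14·1) = 243
prod[16] = max(1·243, 2·162, 3·108, …, 14·2, 15·1) = 324
prod[17] = max(1·324, 2·243, 3·162, …, 15·2, 16·1) = 486
prod[18] = max(1·486, 2·324, 3·243, …, 16·2, 17·1) = 729
prod[19] = max(1·729, 2·486, 3·324, …, 17·2, 18·1) = 972
prod[20] = max(1·972, 2·729, 3·486, …, 18·2, 19·1) = 1458
prod[21] = max(1·1458, 2·972, 3·729, …, 19·2, 20·1) = 2187
prod[22] = max(1·2187, 2·1458, 3·972, …, 20·2, 21·1) = 2916
One optimal split: 3 + 3 + 3 + 3 + 3 + 3 + 2 + 2; product 3·3·3·3·3·3·2·2 = 2916.

2916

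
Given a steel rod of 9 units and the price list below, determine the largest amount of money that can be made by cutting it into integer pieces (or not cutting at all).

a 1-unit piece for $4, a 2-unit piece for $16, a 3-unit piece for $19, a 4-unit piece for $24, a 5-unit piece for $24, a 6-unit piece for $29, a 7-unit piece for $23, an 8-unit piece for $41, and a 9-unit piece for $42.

68

Build best[k] bottom-up: best[k] = max over allowed piece i of (p[i] + best[k−i]).
best[1] = 4
best[2] = max(4+4, 16+0) = 16
best[3] = max(4+16, 16+4, 19+0) = 20
best[4] = max(4+20, 16+16, 19+4, 24+0) = 32
best[5] = max(4+32, 16+20, 19+16, 24+4, 24+0) = 36
best[6] = max(4+36, 16+32, 19+20, 24+16, 24+4, 29+0) = 48
best[7] = max(4+48, 16+36, 19+32, …, 29+4, 23+0) = 52
best[8] = max(4+52, 16+48, 19+36, …, 23+4, 41+0) = 64
best[9] = max(4+64, 16+52, 19+48, …, 41+4, 42+0) = 68
One optimal cutting: 2 + 2 + 2 + 2 + 1 → $16 + $16 + $16 + $16 + $4 = $68.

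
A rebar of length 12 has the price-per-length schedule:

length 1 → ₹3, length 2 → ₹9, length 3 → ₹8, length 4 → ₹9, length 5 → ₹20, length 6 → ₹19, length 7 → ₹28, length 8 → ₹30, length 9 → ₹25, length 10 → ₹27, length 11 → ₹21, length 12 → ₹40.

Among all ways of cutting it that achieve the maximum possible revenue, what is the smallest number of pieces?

Let r[k] be the best obtainable value from length k. For each k, try every first piece i and keep the best of price[i] + r[k−i].
r[1] = 3
r[2] = 9
r[3] = 12  (first piece 1, then r[2]=9)
r[4] = 18  (first piece 2, then r[2]=9)
r[5] = 21  (first piece 1, then r[4]=18)
r[6] = 27  (first piece 2, then r[4]=18)
r[7] = 30  (first piece 1, then r[6]=27)
r[8] = 36  (first piece 2, then r[6]=27)
r[9] = 39  (first piece 1, then r[8]=36)
r[10] = 45  (first piece 2, then r[8]=36)
r[11] = 48  (first piece 1, then r[10]=45)
r[12] = 54  (first piece 2, then r[10]=45)
Maximum revenue is ₹54.
Now minimize piece count subject to staying optimal: for each k, pieces[k] = 1 + min over i with p[i]+r[k−i]=r[k] of pieces[k−i].
pieces[9] = 5
pieces[10] = 5
pieces[11] = 6
pieces[12] = 6

6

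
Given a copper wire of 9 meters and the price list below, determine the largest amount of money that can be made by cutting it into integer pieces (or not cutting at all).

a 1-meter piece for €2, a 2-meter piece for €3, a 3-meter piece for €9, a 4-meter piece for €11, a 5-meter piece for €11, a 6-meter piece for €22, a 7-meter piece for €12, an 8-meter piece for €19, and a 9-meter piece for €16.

Let best[k] be the best obtainable value from length k. For each k, try every first piece i and keep the best of price[i] + best[k−i].
best[1] = 2
best[2] = 4  (first piece 1, then best[1]=2)
best[3] = 9
best[4] = 11  (first piece 1, then best[3]=9)
best[5] = 13  (first piece 1, then best[4]=11)
best[6] = 22
best[7] = 24  (first piece 1, then best[6]=22)
best[8] = 26  (first piece 1, then best[7]=24)
best[9] = 31  (first piece 3, then best[6]=22)
One optimal cutting: 6 + 3 → €22 + €9 = €31.

31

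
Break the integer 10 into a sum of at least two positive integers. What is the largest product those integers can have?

Let g[k] be the best product for length k (with at least one cut). For each first piece i, the rest contributes max(k−i, g[k−i]).
g[2] = 1·max(1,0) = 1·1 = 1
g[3] = max(1·2, 2·1) = 2
g[4] = max(1·3, 2·2, 3·1) = 4
g[5] = max(1·4, 2·3, 3·2, 4·1) = 6
g[6] = max(1·6, 2·4, 3·3, 4·2, 5·1) = 9
g[7] = max(1·9, 2·6, 3·4, 4·3, 5·2, 6·1) = 12
g[8] = max(1·12, 2·9, 3·6, …, 6·2, 7·1) = 18
g[9] = max(1·18, 2·12, 3·9, …, 7·2, 8·1) = 27
g[10] = max(1·27, 2·18, 3·12, …, 8·2, 9·1) = 36
One optimal split: 3 + 3 + 2 + 2; product 3·3·2·2 = 36.

36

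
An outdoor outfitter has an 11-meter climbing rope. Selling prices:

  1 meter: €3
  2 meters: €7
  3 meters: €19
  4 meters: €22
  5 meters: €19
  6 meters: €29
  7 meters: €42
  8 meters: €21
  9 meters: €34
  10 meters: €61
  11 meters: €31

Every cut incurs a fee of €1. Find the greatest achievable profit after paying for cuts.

Build net[k] bottom-up: net[k] = max over allowed piece i of (p[i] + net[k−i]) − 1 per cut.
net[1] = 3
net[2] = max(3+3-1, 7+0) = 7
net[3] = max(3+7-1, 7+3-1, 19+0) = 19
net[4] = max(3+19-1, 7+7-1, 19+3-1, 22+0) = 22
net[5] = max(3+22-1, 7+19-1, 19+7-1, 22+3-1, 19+0) = 25
net[6] = max(3+25-1, 7+22-1, 19+19-1, 22+7-1, 19+3-1, 29+0) = 37
net[7] = max(3+37-1, 7+25-1, 19+22-1, …, 29+3-1, 42+0) = 42
net[8] = max(3+42-1, 7+37-1, 19+25-1, …, 42+3-1, 21+0) = 44
net[9] = max(3+44-1, 7+42-1, 19+37-1, …, 21+3-1, 34+0) = 55
net[10] = max(3+55-1, 7+44-1, 19+42-1, …, 34+3-1, 61+0) = 61
net[11] = max(3+61-1, 7+55-1, 19+44-1, …, 61+3-1, 31+0) = 63
One optimal plan: pieces 10 + 1 (1 cut) → €64 − €1 = €63.

63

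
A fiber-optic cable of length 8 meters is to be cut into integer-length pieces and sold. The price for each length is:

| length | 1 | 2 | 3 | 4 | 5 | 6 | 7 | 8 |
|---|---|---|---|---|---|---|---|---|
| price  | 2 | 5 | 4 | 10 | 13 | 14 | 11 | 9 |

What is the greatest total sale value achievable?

20

Let best[k] be the best obtainable value from length k. For each k, try every first piece i and keep the best of price[i] + best[k−i].
best[1] = 2
best[2] = 5
best[3] = 7  (first piece 1, then best[2]=5)
best[4] = 10  (first piece 2, then best[2]=5)
best[5] = 13
best[6] = 15  (first piece 1, then best[5]=13)
best[7] = 18  (first piece 2, then best[5]=13)
best[8] = 20  (first piece 1, then best[7]=18)
One optimal cutting: 5 + 2 + 1 → $13 + $5 + $2 = $20.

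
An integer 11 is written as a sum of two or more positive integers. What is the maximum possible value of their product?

54

Define m[k] = max over 1≤i<k of i · max(k−i, m[k−i]); the inner max lets the remainder stay uncut if that's better.
m[2] = 1×max(1,0) = 1×1 = 1
m[3] = 1×max(2,1) = 1×2 = 2
m[4] = 2×max(2,1) = 2×2 = 4
m[5] = 2×max(3,2) = 2×3 = 6
m[6] = 3×max(3,2) = 3×3 = 9
m[7] = 2×max(5,6) = 2×6 = 12
m[8] = 2×max(6,9) = 2×9 = 18
m[9] = 3×max(6,9) = 3×9 = 27
m[10] = 2×max(8,18) = 2×18 = 36
m[11] = 2×max(9,27) = 2×27 = 54
One optimal split: 3 + 3 + 3 + 2; product 3×3×3×2 = 54.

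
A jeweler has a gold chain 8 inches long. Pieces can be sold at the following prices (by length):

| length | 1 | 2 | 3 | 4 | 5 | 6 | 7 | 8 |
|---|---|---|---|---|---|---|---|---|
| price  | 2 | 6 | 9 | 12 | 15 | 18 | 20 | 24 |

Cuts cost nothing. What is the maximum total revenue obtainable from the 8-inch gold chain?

24

Consider every possible first cut. R[k] is the best of p[i]+R[k−i] over all sellable i≤k.
R[1] = 2
R[2] = 6
R[3] = 9
R[4] = 12  (first piece 2, then R[2]=6)
R[5] = 15  (first piece 2, then R[3]=9)
R[6] = 18  (first piece 2, then R[4]=12)
R[7] = 21  (first piece 2, then R[5]=15)
R[8] = 24  (first piece 2, then R[6]=18)
One optimal cutting: 2 + 2 + 2 + 2 → $6 + $6 + $6 + $6 = $24.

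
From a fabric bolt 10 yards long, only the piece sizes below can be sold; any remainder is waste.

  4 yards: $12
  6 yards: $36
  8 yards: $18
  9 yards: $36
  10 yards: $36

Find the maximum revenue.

Let r[k] be the best obtainable value from length k. For each k, try every first piece i and keep the best of price[i] + r[k−i].
r[1] = 0
r[2] = 0
r[3] = 0
r[4] = 12
r[5] = 12
r[6] = 36
r[7] = 36
r[8] = 36
r[9] = 36
r[10] = 48  (first piece 4, then r[6]=36)
One optimal cutting: 6 + 4 → $48.

48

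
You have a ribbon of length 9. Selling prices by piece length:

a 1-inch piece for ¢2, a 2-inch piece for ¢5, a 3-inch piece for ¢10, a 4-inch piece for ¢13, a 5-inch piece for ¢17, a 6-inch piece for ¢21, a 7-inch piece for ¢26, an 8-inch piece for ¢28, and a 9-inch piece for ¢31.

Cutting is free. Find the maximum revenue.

Consider every possible first cut. best[k] is the best of p[i]+best[k−i] over all sellable i≤k.
best[1] = 2
best[2] = 5
best[3] = 10
best[4] = 13
best[5] = 17
best[6] = 21
best[7] = 26
best[8] = 28  (first piece 1, then best[7]=26)
best[9] = 31  (first piece 2, then best[7]=26)
One optimal cutting: 7 + 2 → ¢26 + ¢5 = ¢31.

31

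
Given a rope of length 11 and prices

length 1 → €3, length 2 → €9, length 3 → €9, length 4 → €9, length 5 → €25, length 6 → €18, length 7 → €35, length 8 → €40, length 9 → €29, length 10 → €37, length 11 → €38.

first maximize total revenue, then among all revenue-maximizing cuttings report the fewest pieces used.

3

Let r[k] be the best obtainable value from length k. For each k, try every first piece i and keep the best of price[i] + r[k−i].
r[1] = 3
r[2] = 9
r[3] = 12  (first piece 1, then r[2]=9)
r[4] = 18  (first piece 2, then r[2]=9)
r[5] = 25
r[6] = 28  (first piece 1, then r[5]=25)
r[7] = 35
r[8] = 40
r[9] = 44  (first piece 2, then r[7]=35)
r[10] = 50  (first piece 5, then r[5]=25)
r[11] = 53  (first piece 1, then r[10]=50)
Maximum revenue is €53.
Now minimize piece count subject to staying optimal: for each k, pieces[k] = 1 + min over i with p[i]+r[k−i]=r[k] of pieces[k−i].
pieces[8] = 1
pieces[9] = 2
pieces[10] = 2
pieces[11] = 3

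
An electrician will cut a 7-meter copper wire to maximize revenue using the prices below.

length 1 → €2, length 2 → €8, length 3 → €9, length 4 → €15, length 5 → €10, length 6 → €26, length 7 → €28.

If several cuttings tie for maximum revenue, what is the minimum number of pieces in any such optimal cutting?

1

Let r[k] be the best obtainable value from length k. For each k, try every first piece i and keep the best of price[i] + r[k−i].
r[1] = 2
r[2] = 8
r[3] = 10  (first piece 1, then r[2]=8)
r[4] = 16  (first piece 2, then r[2]=8)
r[5] = 18  (first piece 1, then r[4]=16)
r[6] = 26
r[7] = 28  (first piece 1, then r[6]=26)
Maximum revenue is €28.
Now minimize piece count subject to staying optimal: for each k, pieces[k] = 1 + min over i with p[i]+r[k−i]=r[k] of pieces[k−i].
pieces[4] = 2
pieces[5] = 3
pieces[6] = 1
pieces[7] = 1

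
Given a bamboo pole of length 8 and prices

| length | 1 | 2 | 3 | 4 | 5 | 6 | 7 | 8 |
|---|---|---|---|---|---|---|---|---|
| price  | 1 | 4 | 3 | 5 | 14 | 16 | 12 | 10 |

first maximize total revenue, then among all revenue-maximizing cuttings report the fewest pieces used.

2

Let r[k] be the best obtainable value from length k. For each k, try every first piece i and keep the best of price[i] + r[k−i].
r[1] = 1
r[2] = 4
r[3] = 5  (first piece 1, then r[2]=4)
r[4] = 8  (first piece 2, then r[2]=4)
r[5] = 14
r[6] = 16
r[7] = 18  (first piece 2, then r[5]=14)
r[8] = 20  (first piece 2, then r[6]=16)
Maximum revenue is $20.
Now minimize piece count subject to staying optimal: for each k, pieces[k] = 1 + min over i with p[i]+r[k−i]=r[k] of pieces[k−i].
pieces[5] = 1
pieces[6] = 1
pieces[7] = 2
pieces[8] = 2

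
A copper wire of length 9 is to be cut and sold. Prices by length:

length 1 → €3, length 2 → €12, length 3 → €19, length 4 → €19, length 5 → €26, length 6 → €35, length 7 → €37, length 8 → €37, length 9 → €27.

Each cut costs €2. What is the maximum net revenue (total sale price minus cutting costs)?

53

Consider every possible first cut. r[k] is the best of p[i]+r[k−i] over all sellable i≤k, charging 2 whenever i<k.
r[1] = 3
r[2] = max(3+3-2, 12+0) = 12
r[3] = max(3+12-2, 12+3-2, 19+0) = 19
r[4] = max(3+19-2, 12+12-2, 19+3-2, 19+0) = 22
r[5] = max(3+22-2, 12+19-2, 19+12-2, 19+3-2, 26+0) = 29
r[6] = max(3+29-2, 12+22-2, 19+19-2, 19+12-2, 26+3-2, 35+0) = 36
r[7] = max(3+36-2, 12+29-2, 19+22-2, …, 35+3-2, 37+0) = 39
r[8] = max(3+39-2, 12+36-2, 19+29-2, …, 37+3-2, 37+0) = 46
r[9] = max(3+46-2, 12+39-2, 19+36-2, …, 37+3-2, 27+0) = 53
One optimal plan: pieces 3 + 3 + 3 (2 cuts) → €57 − €4 = €53.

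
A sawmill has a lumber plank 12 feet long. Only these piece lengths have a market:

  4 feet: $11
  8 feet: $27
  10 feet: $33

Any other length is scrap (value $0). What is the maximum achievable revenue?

Consider every possible first cut. f[k] is the best of p[i]+f[k−i] over all sellable i≤k.
f[1] = 0
f[2] = 0
f[3] = 0
f[4] = 11
f[5] = 11
f[6] = 11
f[7] = 11
f[8] = 27
f[9] = 27
f[10] = 33
f[11] = 33
f[12] = 38  (first piece 4, then f[8]=27)
One optimal cutting: 8 + 4 → $38.

38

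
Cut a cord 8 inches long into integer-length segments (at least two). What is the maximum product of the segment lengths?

18

Let prod[k] be the best product for length k (with at least one cut). For each first piece i, the rest contributes max(k−i, prod[k−i]).
prod[2] = 1*max(1,0) = 1*1 = 1
prod[3] = 1*max(2,1) = 1*2 = 2
prod[4] = 2*max(2,1) = 2*2 = 4
prod[5] = 2*max(3,2) = 2*3 = 6
prod[6] = 3*max(3,2) = 3*3 = 9
prod[7] = 2*max(5,6) = 2*6 = 12
prod[8] = 2*max(6,9) = 2*9 = 18
One optimal split: 3 + 3 + 2; product 3*3*2 = 18.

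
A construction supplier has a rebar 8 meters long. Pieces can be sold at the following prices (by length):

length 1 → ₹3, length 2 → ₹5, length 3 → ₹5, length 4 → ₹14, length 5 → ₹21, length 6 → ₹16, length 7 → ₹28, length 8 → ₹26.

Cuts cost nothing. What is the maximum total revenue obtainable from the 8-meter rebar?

Consider every possible first cut. r[k] is the best of p[i]+r[k−i] over all sellable i≤k.
r[1] = 3
r[2] = 6  (first piece 1, then r[1]=3)
r[3] = 9  (first piece 1, then r[2]=6)
r[4] = 14
r[5] = 21
r[6] = 24  (first piece 1, then r[5]=21)
r[7] = 28
r[8] = 31  (first piece 1, then r[7]=28)
One optimal cutting: 7 + 1 → ₹28 + ₹3 = ₹31.

31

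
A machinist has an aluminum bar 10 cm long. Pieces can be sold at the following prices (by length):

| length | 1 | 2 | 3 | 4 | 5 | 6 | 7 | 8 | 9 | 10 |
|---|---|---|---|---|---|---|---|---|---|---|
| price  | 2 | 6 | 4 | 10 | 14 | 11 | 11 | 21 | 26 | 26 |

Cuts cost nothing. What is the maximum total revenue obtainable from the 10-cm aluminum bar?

30

Build best[k] bottom-up: best[k] = max over allowed piece i of (p[i] + best[k−i]).
best[1] = 2
best[2] = 6
best[3] = 8  (first piece 1, then best[2]=6)
best[4] = 12  (first piece 2, then best[2]=6)
best[5] = 14  (first piece 1, then best[4]=12)
best[6] = 18  (first piece 2, then best[4]=12)
best[7] = 20  (first piece 1, then best[6]=18)
best[8] = 24  (first piece 2, then best[6]=18)
best[9] = 26  (first piece 1, then best[8]=24)
best[10] = 30  (first piece 2, then best[8]=24)
One optimal cutting: 2 + 2 + 2 + 2 + 2 → $6 + $6 + $6 + $6 + $6 = $30.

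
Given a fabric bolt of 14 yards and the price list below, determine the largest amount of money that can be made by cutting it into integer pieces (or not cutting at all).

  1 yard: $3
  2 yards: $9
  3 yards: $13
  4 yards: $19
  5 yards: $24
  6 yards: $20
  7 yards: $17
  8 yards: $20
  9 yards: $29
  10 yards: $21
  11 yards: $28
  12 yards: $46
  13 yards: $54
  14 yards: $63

Let v[k] be the best obtainable value from length k. For each k, try every first piece i and keep the best of price[i] + v[k−i].
v[1] = 3
v[2] = 9
v[3] = 13
v[4] = 19
v[5] = 24
v[6] = 28  (first piece 2, then v[4]=19)
v[7] = 33  (first piece 2, then v[5]=24)
v[8] = 38  (first piece 4, then v[4]=19)
v[9] = 43  (first piece 4, then v[5]=24)
v[10] = 48  (first piece 5, then v[5]=24)
v[11] = 52  (first piece 2, then v[9]=43)
v[12] = 57  (first piece 2, then v[10]=48)
v[13] = 62  (first piece 4, then v[9]=43)
v[14] = 67  (first piece 4, then v[10]=48)
One optimal cutting: 5 + 5 + 4 → $24 + $24 + $19 = $67.

67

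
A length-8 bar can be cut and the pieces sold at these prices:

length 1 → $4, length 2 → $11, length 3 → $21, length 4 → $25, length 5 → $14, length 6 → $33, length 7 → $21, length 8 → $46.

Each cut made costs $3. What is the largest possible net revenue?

Consider every possible first cut. r[k] is the best of p[i]+r[k−i] over all sellable i≤k, charging 3 whenever i<k.
r[1] = 4
r[2] = 11
r[3] = 21
r[4] = 25
r[5] = 29  (first piece 2, then r[3]=21)
r[6] = 39  (first piece 3, then r[3]=21)
r[7] = 43  (first piece 3, then r[4]=25)
r[8] = 47  (first piece 2, then r[6]=39)
One optimal plan: pieces 3 + 3 + 2 (2 cuts) → $53 − $6 = $47.

47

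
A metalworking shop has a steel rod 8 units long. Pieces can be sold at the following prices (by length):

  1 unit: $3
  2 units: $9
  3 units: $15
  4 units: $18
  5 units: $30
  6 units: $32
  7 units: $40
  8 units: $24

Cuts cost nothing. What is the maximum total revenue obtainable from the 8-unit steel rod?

Consider every possible first cut. r[k] is the best of p[i]+r[k−i] over all sellable i≤k.
r[1] = 3
r[2] = max(3+3, 9+0) = 9
r[3] = max(3+9, 9+3, 15+0) = 15
r[4] = max(3+15, 9+9, 15+3, 18+0) = 18
r[5] = max(3+18, 9+15, 15+9, 18+3, 30+0) = 30
r[6] = max(3+30, 9+18, 15+15, 18+9, 30+3, 32+0) = 33
r[7] = max(3+33, 9+30, 15+18, …, 32+3, 40+0) = 40
r[8] = max(3+40, 9+33, 15+30, …, 40+3, 24+0) = 45
One optimal cutting: 5 + 3 → $30 + $15 = $45.

45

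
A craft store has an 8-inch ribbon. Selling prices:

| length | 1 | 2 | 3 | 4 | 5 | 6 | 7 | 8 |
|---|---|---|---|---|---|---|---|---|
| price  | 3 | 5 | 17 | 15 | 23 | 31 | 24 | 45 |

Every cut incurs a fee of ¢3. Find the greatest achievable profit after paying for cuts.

45

Let r[k] be the best obtainable value from length k. For each k, try every first piece i and keep the best of price[i] + r[k−i] minus the 3 cut fee when i<k.
r[1] = 3
r[2] = max(3+3-3, 5+0) = 5
r[3] = max(3+5-3, 5+3-3, 17+0) = 17
r[4] = max(3+17-3, 5+5-3, 17+3-3, 15+0) = 17
r[5] = max(3+17-3, 5+17-3, 17+5-3, 15+3-3, 23+0) = 23
r[6] = max(3+23-3, 5+17-3, 17+17-3, 15+5-3, 23+3-3, 31+0) = 31
r[7] = max(3+31-3, 5+23-3, 17+17-3, …, 31+3-3, 24+0) = 31
r[8] = max(3+31-3, 5+31-3, 17+23-3, …, 24+3-3, 45+0) = 45
Best is to make no cuts and sell whole for ¢45.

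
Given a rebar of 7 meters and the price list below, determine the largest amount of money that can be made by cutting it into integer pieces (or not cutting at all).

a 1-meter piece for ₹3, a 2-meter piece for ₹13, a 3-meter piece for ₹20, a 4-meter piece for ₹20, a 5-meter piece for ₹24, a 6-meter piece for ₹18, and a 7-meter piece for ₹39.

Build best[k] bottom-up: best[k] = max over allowed piece i of (p[i] + best[k−i]).
best[1] = 3
best[2] = max(3+3, 13+0) = 13
best[3] = max(3+13, 13+3, 20+0) = 20
best[4] = max(3+20, 13+13, 20+3, 20+0) = 26
best[5] = max(3+26, 13+20, 20+13, 20+3, 24+0) = 33
best[6] = max(3+33, 13+26, 20+20, 20+13, 24+3, 18+0) = 40
best[7] = max(3+40, 13+33, 20+26, …, 18+3, 39+0) = 46
One optimal cutting: 3 + 2 + 2 → ₹20 + ₹13 + ₹13 = ₹46.

46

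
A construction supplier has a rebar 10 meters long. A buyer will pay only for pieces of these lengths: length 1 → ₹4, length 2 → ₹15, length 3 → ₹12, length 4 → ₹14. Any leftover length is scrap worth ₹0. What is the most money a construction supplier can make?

Consider every possible first cut. r[k] is the best of p[i]+r[k−i] over all sellable i≤k.
r[1] = 4
r[2] = max(4+4, 15+0) = 15
r[3] = max(4+15, 15+4, 12+0) = 19
r[4] = max(4+19, 15+15, 12+4, 14+0) = 30
r[5] = max(4+30, 15+19, 12+15, 14+4) = 34
r[6] = max(4+34, 15+30, 12+19, 14+15) = 45
r[7] = max(4+45, 15+34, 12+30, 14+19) = 49
r[8] = max(4+49, 15+45, 12+34, 14+30) = 60
r[9] = max(4+60, 15+49, 12+45, 14+34) = 64
r[10] = max(4+64, 15+60, 12+49, 14+45) = 75
One optimal cutting: 2 + 2 + 2 + 2 + 2 → ₹75.

75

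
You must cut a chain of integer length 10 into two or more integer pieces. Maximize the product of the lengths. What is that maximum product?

36

Fill f[k] for k=2..10: at each k try every first piece i and multiply by the better of (k−i) uncut or f[k−i].
f[2] = 1×max(1,0) = 1×1 = 1
f[3] = 1×max(2,1) = 1×2 = 2
f[4] = 2×max(2,1) = 2×2 = 4
f[5] = 2×max(3,2) = 2×3 = 6
f[6] = 3×max(3,2) = 3×3 = 9
f[7] = 2×max(5,6) = 2×6 = 12
f[8] = 2×max(6,9) = 2×9 = 18
f[9] = 3×max(6,9) = 3×9 = 27
f[10] = 2×max(8,18) = 2×18 = 36
One optimal split: 3 + 3 + 2 + 2; product 3×3×2×2 = 36.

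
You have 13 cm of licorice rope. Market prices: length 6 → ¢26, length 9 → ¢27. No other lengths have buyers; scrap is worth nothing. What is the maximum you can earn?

Consider every possible first cut. best[k] is the best of p[i]+best[k−i] over all sellable i≤k.
best[1] = 0
best[2] = 0
best[3] = 0
best[4] = 0
best[5] = 0
best[6] = 26
best[7] = 26
best[8] = 26
best[9] = 27
best[10] = 27
best[11] = 27
best[12] = 52  (first piece 6, then best[6]=26)
best[13] = 52
One optimal cutting: pieces 6 + 6 with 1 cm of scrap → ¢52.

52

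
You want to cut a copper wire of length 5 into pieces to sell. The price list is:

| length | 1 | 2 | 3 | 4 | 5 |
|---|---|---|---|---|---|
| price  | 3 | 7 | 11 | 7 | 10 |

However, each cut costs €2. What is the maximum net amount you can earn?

16

Build r[k] bottom-up: r[k] = max over allowed piece i of (p[i] + r[k−i]) − 2 per cut.
r[1] = 3
r[2] = 7
r[3] = 11
r[4] = 12  (first piece 1, then r[3]=11)
r[5] = 16  (first piece 2, then r[3]=11)
One optimal plan: pieces 3 + 2 (1 cut) → €18 − €2 = €16.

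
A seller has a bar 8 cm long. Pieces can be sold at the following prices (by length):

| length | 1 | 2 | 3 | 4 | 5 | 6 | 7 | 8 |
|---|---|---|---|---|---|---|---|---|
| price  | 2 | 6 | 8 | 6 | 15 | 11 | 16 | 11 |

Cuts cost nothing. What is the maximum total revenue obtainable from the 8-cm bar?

Let best[k] be the best obtainable value from length k. For each k, try every first piece i and keep the best of price[i] + best[k−i].
best[1] = 2
best[2] = 6
best[3] = 8  (first piece 1, then best[2]=6)
best[4] = 12  (first piece 2, then best[2]=6)
best[5] = 15
best[6] = 18  (first piece 2, then best[4]=12)
best[7] = 21  (first piece 2, then best[5]=15)
best[8] = 24  (first piece 2, then best[6]=18)
One optimal cutting: 2 + 2 + 2 + 2 → $6 + $6 + $6 + $6 = $24.

24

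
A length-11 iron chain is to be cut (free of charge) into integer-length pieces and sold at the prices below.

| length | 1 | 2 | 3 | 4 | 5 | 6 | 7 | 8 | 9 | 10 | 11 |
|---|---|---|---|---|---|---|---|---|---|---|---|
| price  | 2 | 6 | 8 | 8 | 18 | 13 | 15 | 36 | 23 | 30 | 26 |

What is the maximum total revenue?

Let r[k] be the best obtainable value from length k. For each k, try every first piece i and keep the best of price[i] + r[k−i].
r[1] = 2
r[2] = max(2+2, 6+0) = 6
r[3] = max(2+6, 6+2, 8+0) = 8
r[4] = max(2+8, 6+6, 8+2, 8+0) = 12
r[5] = max(2+12, 6+8, 8+6, 8+2, 18+0) = 18
r[6] = max(2+18, 6+12, 8+8, 8+6, 18+2, 13+0) = 20
r[7] = max(2+20, 6+18, 8+12, …, 13+2, 15+0) = 24
r[8] = max(2+24, 6+20, 8+18, …, 15+2, 36+0) = 36
r[9] = max(2+36, 6+24, 8+20, …, 36+2, 23+0) = 38
r[10] = max(2+38, 6+36, 8+24, …, 23+2, 30+0) = 42
r[11] = max(2+42, 6+38, 8+36, …, 30+2, 26+0) = 44
One optimal cutting: 8 + 2 + 1 → $36 + $6 + $2 = $44.

44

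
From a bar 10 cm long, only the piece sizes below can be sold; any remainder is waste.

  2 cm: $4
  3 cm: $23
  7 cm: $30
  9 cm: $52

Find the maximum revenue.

Build f[k] bottom-up: f[k] = max over allowed piece i of (p[i] + f[k−i]).
f[1] = 0
f[2] = 4
f[3] = 23
f[4] = 23
f[5] = 27  (first piece 2, then f[3]=23)
f[6] = 46  (first piece 3, then f[3]=23)
f[7] = 46
f[8] = 50  (first piece 2, then f[6]=46)
f[9] = 69  (first piece 3, then f[6]=46)
f[10] = 69
One optimal cutting: pieces 3 + 3 + 3 with 1 cm of scrap → $69.

69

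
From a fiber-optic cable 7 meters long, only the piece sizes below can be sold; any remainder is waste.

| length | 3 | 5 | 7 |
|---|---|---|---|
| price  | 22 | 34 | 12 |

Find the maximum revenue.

44

Consider every possible first cut. r[k] is the best of p[i]+r[k−i] over all sellable i≤k.
r[1] = 0
r[2] = 0
r[3] = 22
r[4] = 22
r[5] = max(22+0, 34+0) = 34
r[6] = max(22+22, 34+0) = 44
r[7] = max(22+22, 34+0, 12+0) = 44
One optimal cutting: pieces 3 + 3 with 1 meter of scrap → $44.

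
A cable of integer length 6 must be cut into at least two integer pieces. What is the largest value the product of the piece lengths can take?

9

Define f[k] = max over 1≤i<k of i · max(k−i, f[k−i]); the inner max lets the remainder stay uncut if that's better.
f[2] = 1*max(1,0) = 1*1 = 1
f[3] = 1*max(2,1) = 1*2 = 2
f[4] = 2*max(2,1) = 2*2 = 4
f[5] = 2*max(3,2) = 2*3 = 6
f[6] = 3*max(3,2) = 3*3 = 9
One optimal split: 3 + 3; product 3*3 = 9.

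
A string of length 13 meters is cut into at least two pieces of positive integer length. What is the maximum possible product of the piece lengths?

Let m[k] be the best product for length k (with at least one cut). For each first piece i, the rest contributes max(k−i, m[k−i]).
Small cases: m[2]=1, m[3]=2, m[4]=4, m[5]=6, m[6]=9.
m[7] = 2*max(5,6) = 2*6 = 12
m[8] = 2*max(6,9) = 2*9 = 18
m[9] = 3*max(6,9) = 3*9 = 27
m[10] = 2*max(8,18) = 2*18 = 36
m[11] = 2*max(9,27) = 2*27 = 54
m[12] = 3*max(9,27) = 3*27 = 81
m[13] = 2*max(11,54) = 2*54 = 108
One optimal split: 3 + 3 + 3 + 2 + 2; product 3*3*3*2*2 = 108.

108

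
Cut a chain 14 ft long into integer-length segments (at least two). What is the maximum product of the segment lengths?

Fill P[k] for k=2..14: at each k try every first piece i and multiply by the better of (k−i) uncut or P[k−i].
P[2] = 1*max(1,0) = 1*1 = 1
P[3] = 1*max(2,1) = 1*2 = 2
P[4] = 2*max(2,1) = 2*2 = 4
P[5] = 2*max(3,2) = 2*3 = 6
P[6] = 3*max(3,2) = 3*3 = 9
P[7] = 2*max(5,6) = 2*6 = 12
P[8] = 2*max(6,9) = 2*9 = 18
P[9] = 3*max(6,9) = 3*9 = 27
P[10] = 2*max(8,18) = 2*18 = 36
P[11] = 2*max(9,27) = 2*27 = 54
P[12] = 3*max(9,27) = 3*27 = 81
P[13] = 2*max(11,54) = 2*54 = 108
P[14] = 2*max(12,81) = 2*81 = 162
One optimal split: 3 + 3 + 3 + 3 + 2; product 3*3*3*3*2 = 162.

162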